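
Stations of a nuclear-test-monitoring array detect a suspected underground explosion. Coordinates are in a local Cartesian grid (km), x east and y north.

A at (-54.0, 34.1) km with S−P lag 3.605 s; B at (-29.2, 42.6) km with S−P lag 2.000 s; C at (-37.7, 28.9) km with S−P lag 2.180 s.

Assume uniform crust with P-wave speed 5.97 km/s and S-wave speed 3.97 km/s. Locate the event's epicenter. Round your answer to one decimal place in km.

x ≈ -12.0 km, y ≈ 26.3 km

Distance from S−P lag: d = Δt · v_P v_S / (v_P − v_S) = Δt · (5.97·3.97)/(5.97−3.97) ≈ 11.8505·Δt.
So d_A = 42.72, d_B = 23.70, d_C = 25.83 km.
Circle about each station: (x + 54.0)² + (y − 34.1)² = 42.72²; (x + 29.2)² + (y − 42.6)² = 23.70²; (x + 37.7)² + (y − 28.9)² = 25.83².
Subtracting pairs of circle equations eliminates x²+y² and gives linear equations (the radical axes):
49.6 x + 17.0 y = -148.10
32.6 x − 10.4 y = -664.50
Solving the 2×2 system: x ≈ -12.0, y ≈ 26.3 km.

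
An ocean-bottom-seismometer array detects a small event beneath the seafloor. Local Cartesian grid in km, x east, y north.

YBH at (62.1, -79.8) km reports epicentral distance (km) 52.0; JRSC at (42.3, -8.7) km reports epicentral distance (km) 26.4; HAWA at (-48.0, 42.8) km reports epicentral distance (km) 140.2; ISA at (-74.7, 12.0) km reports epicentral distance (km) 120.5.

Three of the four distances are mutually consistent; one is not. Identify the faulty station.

HAWA

Solve using three stations at a time. Using YBH, JRSC, ISA (subtract circle equations pairwise → linear system) gives (x, y) ≈ (36.5, -34.5).
Distances from that point to each station vs reported:
  YBH: calculated 52.0 vs reported 52.0 → residual 0.0 km
  JRSC: calculated 26.5 vs reported 26.4 → residual 0.1 km
  HAWA: calculated 114.5 vs reported 140.2 → residual 25.7 km
  ISA: calculated 120.5 vs reported 120.5 → residual 0.0 km
YBH, JRSC, ISA are mutually consistent (residuals ≈ 0); HAWA is off by 25.7 km.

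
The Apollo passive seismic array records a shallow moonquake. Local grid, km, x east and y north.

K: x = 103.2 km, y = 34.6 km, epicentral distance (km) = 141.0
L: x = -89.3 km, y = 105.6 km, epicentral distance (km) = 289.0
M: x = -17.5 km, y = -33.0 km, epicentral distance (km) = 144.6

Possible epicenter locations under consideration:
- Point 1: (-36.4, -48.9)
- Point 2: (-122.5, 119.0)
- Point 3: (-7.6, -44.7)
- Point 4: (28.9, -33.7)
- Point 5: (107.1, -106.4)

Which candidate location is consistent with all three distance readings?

For each candidate, compare |candidate − station| to the reported distance:
Point 1: residuals K 21.7, L 125.7, M 119.9 → max 125.7 km
Point 2: residuals K 100.0, L 253.2, M 40.1 → max 253.2 km
Point 3: residuals K 4.7, L 117.9, M 129.3 → max 129.3 km
Point 4: residuals K 40.1, L 106.3, M 98.2 → max 106.3 km
Point 5: residuals K 0.1, L 0.0, M 0.0 → max 0.1 km
Only Point 5 has all residuals ≈ 0.

Point 5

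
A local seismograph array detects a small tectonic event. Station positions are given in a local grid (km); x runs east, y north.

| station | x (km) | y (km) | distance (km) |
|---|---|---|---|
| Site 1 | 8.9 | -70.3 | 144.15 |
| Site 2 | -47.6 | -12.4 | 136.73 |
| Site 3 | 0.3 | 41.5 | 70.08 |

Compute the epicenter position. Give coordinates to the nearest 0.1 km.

67.5 km east, 61.4 km north

Circle about each station: (x − 8.9)² + (y + 70.3)² = 144.15²; (x + 47.6)² + (y + 12.4)² = 136.73²; (x − 0.3)² + (y − 41.5)² = 70.08².
Subtracting pairs of circle equations eliminates x²+y² and gives linear equations (the radical axes):
-113.0 x + 115.8 y = -517.65
-17.2 x + 223.6 y = 12569.06
Solving the 2×2 system: x ≈ 67.5, y ≈ 61.4 km.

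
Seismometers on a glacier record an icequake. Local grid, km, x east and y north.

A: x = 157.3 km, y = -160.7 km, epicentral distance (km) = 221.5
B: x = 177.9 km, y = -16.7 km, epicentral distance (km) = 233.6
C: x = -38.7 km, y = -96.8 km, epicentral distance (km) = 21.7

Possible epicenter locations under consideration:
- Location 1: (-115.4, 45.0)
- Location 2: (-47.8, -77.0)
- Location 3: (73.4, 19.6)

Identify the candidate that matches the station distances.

Location 2

For each candidate, compare |candidate − station| to the reported distance:
Location 1: residuals A 120.1, B 66.1, C 139.5 → max 139.5 km
Location 2: residuals A 0.0, B 0.0, C 0.1 → max 0.1 km
Location 3: residuals A 22.6, B 123.0, C 139.9 → max 139.9 km
Only Location 2 has all residuals ≈ 0.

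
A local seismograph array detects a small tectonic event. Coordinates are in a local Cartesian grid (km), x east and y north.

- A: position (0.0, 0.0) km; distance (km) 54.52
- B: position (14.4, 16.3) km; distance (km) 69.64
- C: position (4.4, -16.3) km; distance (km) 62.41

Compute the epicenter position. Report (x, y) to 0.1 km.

x ≈ -54.3 km, y ≈ 4.9 km

Circle about each station: x² + y² = 54.52²; (x − 14.4)² + (y − 16.3)² = 69.64²; (x − 4.4)² + (y + 16.3)² = 62.41².
Subtracting pairs of circle equations eliminates x²+y² and gives linear equations (the radical axes):
28.8 x + 32.6 y = -1404.25
8.8 x − 32.6 y = -637.53
Solving the 2×2 system: x ≈ -54.3, y ≈ 4.9 km.
Check against A (with the unrounded x, y): √(x²+y²) = 54.52 ≈ 54.52 km. ✓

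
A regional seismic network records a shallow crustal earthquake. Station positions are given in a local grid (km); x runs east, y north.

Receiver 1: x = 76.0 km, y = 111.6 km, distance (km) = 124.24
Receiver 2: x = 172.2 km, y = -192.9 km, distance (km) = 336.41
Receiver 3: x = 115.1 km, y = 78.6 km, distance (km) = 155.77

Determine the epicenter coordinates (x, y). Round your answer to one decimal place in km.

Circle about each station: (x − 76.0)² + (y − 111.6)² = 124.24²; (x − 172.2)² + (y + 192.9)² = 336.41²; (x − 115.1)² + (y − 78.6)² = 155.77².
Subtracting the Receiver 1 equation from the Receiver 2 and Receiver 3 equations removes the quadratic terms:
192.4 x − 609.0 y = -49103.42
78.2 x − 66.0 y = -7633.31
Solving the 2×2 system: x ≈ -40.3, y ≈ 67.9 km.
Check against Receiver 1 (with the unrounded x, y): √((x − 76.0)²+(y − 111.6)²) = 124.25 ≈ 124.24 km. ✓

x ≈ -40.3 km, y ≈ 67.9 km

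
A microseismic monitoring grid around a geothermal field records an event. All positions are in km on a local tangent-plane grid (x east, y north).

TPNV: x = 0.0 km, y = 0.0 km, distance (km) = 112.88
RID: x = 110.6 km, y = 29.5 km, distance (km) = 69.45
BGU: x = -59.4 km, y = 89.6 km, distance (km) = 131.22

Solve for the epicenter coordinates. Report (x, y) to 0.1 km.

x ≈ 71.8 km, y ≈ 87.1 km

Circle about each station: x² + y² = 112.88²; (x − 110.6)² + (y − 29.5)² = 69.45²; (x + 59.4)² + (y − 89.6)² = 131.22².
Subtracting pairs of circle equations eliminates x²+y² and gives linear equations (the radical axes):
221.2 x + 59.0 y = 21021.20
-118.8 x + 179.2 y = 7079.73
Solving the 2×2 system: x ≈ 71.8, y ≈ 87.1 km.
Check against TPNV (with the unrounded x, y): √(x²+y²) = 112.88 ≈ 112.88 km. ✓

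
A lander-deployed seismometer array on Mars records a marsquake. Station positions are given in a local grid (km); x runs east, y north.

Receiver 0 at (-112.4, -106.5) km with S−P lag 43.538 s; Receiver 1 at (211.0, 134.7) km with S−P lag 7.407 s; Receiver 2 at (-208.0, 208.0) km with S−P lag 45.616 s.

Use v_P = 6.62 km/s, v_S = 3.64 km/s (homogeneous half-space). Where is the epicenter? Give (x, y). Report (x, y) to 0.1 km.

(151.7, 126.3)

Distance from S−P lag: d = Δt · v_P v_S / (v_P − v_S) = Δt · (6.62·3.64)/(6.62−3.64) ≈ 8.0862·Δt.
So d_Receiver 0 = 352.06, d_Receiver 1 = 59.89, d_Receiver 2 = 368.86 km.
Circle about each station: (x + 112.4)² + (y + 106.5)² = 352.06²; (x − 211.0)² + (y − 134.7)² = 59.89²; (x + 208.0)² + (y − 208.0)² = 368.86².
Subtracting the Receiver 0 equation from the Receiver 1 and Receiver 2 equations removes the quadratic terms:
646.8 x + 482.4 y = 159048.51
-191.2 x + 629.0 y = 50440.53
Solving the 2×2 system: x ≈ 151.7, y ≈ 126.3 km.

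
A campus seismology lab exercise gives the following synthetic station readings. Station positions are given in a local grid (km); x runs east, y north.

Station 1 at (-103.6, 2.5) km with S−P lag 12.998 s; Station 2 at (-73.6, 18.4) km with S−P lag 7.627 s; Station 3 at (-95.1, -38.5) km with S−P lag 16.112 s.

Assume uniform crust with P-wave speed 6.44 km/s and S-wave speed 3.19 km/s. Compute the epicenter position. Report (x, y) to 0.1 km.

Distance from S−P lag: d = Δt · v_P v_S / (v_P − v_S) = Δt · (6.44·3.19)/(6.44−3.19) ≈ 6.3211·Δt.
So d_Station 1 = 82.16, d_Station 2 = 48.21, d_Station 3 = 101.85 km.
Circle about each station: (x + 103.6)² + (y − 2.5)² = 82.16²; (x + 73.6)² + (y − 18.4)² = 48.21²; (x + 95.1)² + (y + 38.5)² = 101.85².
Subtracting pairs of circle equations eliminates x²+y² and gives linear equations (the radical axes):
60.0 x + 31.8 y = -557.63
17.0 x − 82.0 y = -3836.11
Solving the 2×2 system: x ≈ -30.7, y ≈ 40.4 km.
Check against Station 1 (with the unrounded x, y): √((x + 103.6)²+(y − 2.5)²) = 82.16 ≈ 82.16 km. ✓

-30.7 km east, 40.4 km north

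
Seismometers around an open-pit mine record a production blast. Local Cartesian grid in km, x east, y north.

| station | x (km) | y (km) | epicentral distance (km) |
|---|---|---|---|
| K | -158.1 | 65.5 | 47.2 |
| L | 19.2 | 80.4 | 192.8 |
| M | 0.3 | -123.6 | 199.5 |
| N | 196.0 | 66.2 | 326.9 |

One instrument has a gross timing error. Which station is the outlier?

L

Solve using three stations at a time. Using K, M, N (subtract circle equations pairwise → linear system) gives (x, y) ≈ (-128.7, 28.6).
Distances from that point to each station vs reported:
  K: calculated 47.2 vs reported 47.2 → residual 0.0 km
  L: calculated 156.7 vs reported 192.8 → residual 36.1 km
  M: calculated 199.5 vs reported 199.5 → residual 0.0 km
  N: calculated 326.9 vs reported 326.9 → residual 0.0 km
K, M, N are mutually consistent (residuals ≈ 0); L is off by 36.1 km.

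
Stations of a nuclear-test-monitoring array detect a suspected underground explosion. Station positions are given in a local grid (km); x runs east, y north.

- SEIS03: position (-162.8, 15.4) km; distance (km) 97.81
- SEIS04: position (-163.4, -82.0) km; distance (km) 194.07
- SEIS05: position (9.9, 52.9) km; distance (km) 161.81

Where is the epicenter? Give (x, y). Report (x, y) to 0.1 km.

x ≈ -141.2 km, y ≈ 110.8 km

Circle about each station: (x + 162.8)² + (y − 15.4)² = 97.81²; (x + 163.4)² + (y + 82.0)² = 194.07²; (x − 9.9)² + (y − 52.9)² = 161.81².
Subtracting the SEIS03 equation from the SEIS04 and SEIS05 equations removes the quadratic terms:
-1.2 x − 194.8 y = -21413.81
345.4 x + 75.0 y = -40460.26
Solving the 2×2 system: x ≈ -141.2, y ≈ 110.8 km.
Check against SEIS03 (with the unrounded x, y): √((x + 162.8)²+(y − 15.4)²) = 97.81 ≈ 97.81 km. ✓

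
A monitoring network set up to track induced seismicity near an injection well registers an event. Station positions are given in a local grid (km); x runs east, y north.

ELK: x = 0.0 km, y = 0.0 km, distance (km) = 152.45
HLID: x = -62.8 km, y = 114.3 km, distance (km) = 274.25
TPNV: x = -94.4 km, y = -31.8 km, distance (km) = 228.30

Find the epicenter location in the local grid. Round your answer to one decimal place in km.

Circle about each station: x² + y² = 152.45²; (x + 62.8)² + (y − 114.3)² = 274.25²; (x + 94.4)² + (y + 31.8)² = 228.30².
Subtracting the ELK equation from the HLID and TPNV equations removes the quadratic terms:
-125.6 x + 228.6 y = -34963.73
-188.8 x − 63.6 y = -18957.29
Solving the 2×2 system: x ≈ 128.2, y ≈ -82.5 km.

(128.2, -82.5)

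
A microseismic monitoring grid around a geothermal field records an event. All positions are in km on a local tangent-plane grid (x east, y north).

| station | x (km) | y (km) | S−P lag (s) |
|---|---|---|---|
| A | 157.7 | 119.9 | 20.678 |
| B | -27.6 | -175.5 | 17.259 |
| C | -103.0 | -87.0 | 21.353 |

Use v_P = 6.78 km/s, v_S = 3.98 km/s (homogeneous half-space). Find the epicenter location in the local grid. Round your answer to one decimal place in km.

(102.2, -71.5)

Distance from S−P lag: d = Δt · v_P v_S / (v_P − v_S) = Δt · (6.78·3.98)/(6.78−3.98) ≈ 9.6373·Δt.
So d_A = 199.28, d_B = 166.33, d_C = 205.78 km.
Circle about each station: (x − 157.7)² + (y − 119.9)² = 199.28²; (x + 27.6)² + (y + 175.5)² = 166.33²; (x + 103.0)² + (y + 87.0)² = 205.78².
Subtracting pairs of circle equations eliminates x²+y² and gives linear equations (the radical axes):
-370.6 x − 590.8 y = 4363.56
-521.4 x − 413.8 y = -23700.19
Solving the 2×2 system: x ≈ 102.2, y ≈ -71.5 km.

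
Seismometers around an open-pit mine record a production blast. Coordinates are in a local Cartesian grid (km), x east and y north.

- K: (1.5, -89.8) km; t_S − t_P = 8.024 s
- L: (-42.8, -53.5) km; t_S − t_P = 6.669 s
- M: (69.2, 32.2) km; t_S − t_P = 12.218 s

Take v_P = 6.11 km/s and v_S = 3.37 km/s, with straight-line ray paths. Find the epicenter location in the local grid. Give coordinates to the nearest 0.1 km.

Distance from S−P lag: d = Δt · v_P v_S / (v_P − v_S) = Δt · (6.11·3.37)/(6.11−3.37) ≈ 7.5149·Δt.
So d_K = 60.30, d_L = 50.12, d_M = 91.82 km.
Circle about each station: (x − 1.5)² + (y + 89.8)² = 60.30²; (x + 42.8)² + (y + 53.5)² = 50.12²; (x − 69.2)² + (y − 32.2)² = 91.82².
Subtracting pairs of circle equations eliminates x²+y² and gives linear equations (the radical axes):
-88.6 x + 72.6 y = -2248.12
135.4 x + 244.0 y = -7035.63
Solving the 2×2 system: x ≈ 1.2, y ≈ -29.5 km.

(1.2, -29.5)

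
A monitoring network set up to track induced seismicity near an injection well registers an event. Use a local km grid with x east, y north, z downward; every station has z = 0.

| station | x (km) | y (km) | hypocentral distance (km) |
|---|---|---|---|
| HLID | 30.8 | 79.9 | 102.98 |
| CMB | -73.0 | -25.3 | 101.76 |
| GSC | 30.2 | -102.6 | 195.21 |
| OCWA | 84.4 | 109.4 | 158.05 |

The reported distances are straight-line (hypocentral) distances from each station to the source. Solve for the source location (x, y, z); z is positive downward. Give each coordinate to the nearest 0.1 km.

(-59.8, 64.3, 46.4)

Each station gives a sphere (x−x_i)² + (y−y_i)² + z² = d_i² (stations at z=0).
Subtracting the HLID sphere from CMB and GSC: z² cancels, leaving linear equations in x and y:
-207.6 x − 210.4 y = -1113.78
-1.2 x − 365.0 y = -23395.91
Solving: x ≈ -59.797, y ≈ 64.295 km (keep extra digits for the depth step; rounded: -59.8, 64.3).
Then from the HLID sphere: z² = 102.98² − (x − 30.8)² − (y − 79.9)² with x = -59.797, y = 64.295, so z ≈ 46.406 ≈ 46.4 km.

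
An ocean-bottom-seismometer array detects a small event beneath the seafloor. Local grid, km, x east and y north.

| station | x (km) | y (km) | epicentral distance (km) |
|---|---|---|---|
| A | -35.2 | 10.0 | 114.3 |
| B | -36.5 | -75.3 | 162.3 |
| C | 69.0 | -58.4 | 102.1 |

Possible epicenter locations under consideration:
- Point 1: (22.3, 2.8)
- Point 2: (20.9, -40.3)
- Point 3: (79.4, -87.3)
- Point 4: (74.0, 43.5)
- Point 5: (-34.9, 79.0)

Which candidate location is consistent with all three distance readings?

For each candidate, compare |candidate − station| to the reported distance:
Point 1: residuals A 56.4, B 64.5, C 25.1 → max 64.5 km
Point 2: residuals A 39.0, B 95.1, C 50.7 → max 95.1 km
Point 3: residuals A 36.0, B 45.8, C 71.4 → max 71.4 km
Point 4: residuals A 0.1, B 0.1, C 0.1 → max 0.1 km
Point 5: residuals A 45.3, B 8.0, C 70.2 → max 70.2 km
Only Point 4 has all residuals ≈ 0.

Point 4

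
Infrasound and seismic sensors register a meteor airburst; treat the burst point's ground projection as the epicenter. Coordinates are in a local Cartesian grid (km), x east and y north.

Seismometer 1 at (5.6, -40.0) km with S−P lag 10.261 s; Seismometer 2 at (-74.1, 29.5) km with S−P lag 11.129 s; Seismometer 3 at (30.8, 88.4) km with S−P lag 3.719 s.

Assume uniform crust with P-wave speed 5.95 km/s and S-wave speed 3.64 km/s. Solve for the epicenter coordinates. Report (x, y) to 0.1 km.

27.4 km east, 53.7 km north

Distance from S−P lag: d = Δt · v_P v_S / (v_P − v_S) = Δt · (5.95·3.64)/(5.95−3.64) ≈ 9.3758·Δt.
So d_Seismometer 1 = 96.20, d_Seismometer 2 = 104.34, d_Seismometer 3 = 34.87 km.
Circle about each station: (x − 5.6)² + (y + 40.0)² = 96.20²; (x + 74.1)² + (y − 29.5)² = 104.34²; (x − 30.8)² + (y − 88.4)² = 34.87².
Subtracting the Seismometer 1 equation from the Seismometer 2 and Seismometer 3 equations removes the quadratic terms:
-159.4 x + 139.0 y = 3097.30
50.4 x + 256.8 y = 15170.36
Solving the 2×2 system: x ≈ 27.4, y ≈ 53.7 km.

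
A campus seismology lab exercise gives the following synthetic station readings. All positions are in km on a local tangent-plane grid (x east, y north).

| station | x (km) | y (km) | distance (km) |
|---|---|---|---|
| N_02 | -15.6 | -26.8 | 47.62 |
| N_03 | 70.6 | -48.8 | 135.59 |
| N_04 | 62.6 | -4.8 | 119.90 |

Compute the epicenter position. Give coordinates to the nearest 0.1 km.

Circle about each station: (x + 15.6)² + (y + 26.8)² = 47.62²; (x − 70.6)² + (y + 48.8)² = 135.59²; (x − 62.6)² + (y + 4.8)² = 119.90².
Subtracting the N_02 equation from the N_03 and N_04 equations removes the quadratic terms:
172.4 x − 44.0 y = -9712.78
156.4 x + 44.0 y = -9128.15
Solving the 2×2 system: x ≈ -57.3, y ≈ -3.8 km.

(-57.3, -3.8)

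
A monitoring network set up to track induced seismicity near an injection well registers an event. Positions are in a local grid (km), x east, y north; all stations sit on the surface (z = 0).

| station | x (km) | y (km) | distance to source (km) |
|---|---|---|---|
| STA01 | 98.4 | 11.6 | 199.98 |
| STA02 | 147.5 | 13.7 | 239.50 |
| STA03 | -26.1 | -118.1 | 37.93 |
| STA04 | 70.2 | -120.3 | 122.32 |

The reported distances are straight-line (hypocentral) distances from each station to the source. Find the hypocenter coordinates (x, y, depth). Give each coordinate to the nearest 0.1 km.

Each station gives a sphere (x−x_i)² + (y−y_i)² + z² = d_i² (stations at z=0).
Subtracting the STA01 sphere from STA02 and STA03: z² cancels, leaving linear equations in x and y:
98.2 x + 4.2 y = -5241.43
-249.0 x − 259.4 y = 43365.02
Solving: x ≈ -48.204, y ≈ -120.903 km (keep extra digits for the depth step; rounded: -48.2, -120.9).
Then from the STA01 sphere: z² = 199.98² − (x − 98.4)² − (y − 11.6)² with x = -48.204, y = -120.903, so z ≈ 30.696 ≈ 30.7 km.
Check against STA04 (with the unrounded solution): distance 122.32 ≈ 122.32 km. ✓

(-48.2, -120.9, 30.7)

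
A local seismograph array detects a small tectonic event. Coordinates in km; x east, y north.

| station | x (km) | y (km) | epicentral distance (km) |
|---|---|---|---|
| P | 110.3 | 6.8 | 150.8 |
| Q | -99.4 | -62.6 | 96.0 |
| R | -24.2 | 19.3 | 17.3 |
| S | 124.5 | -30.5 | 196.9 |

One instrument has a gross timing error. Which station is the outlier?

S

Solve using three stations at a time. Using P, Q, R (subtract circle equations pairwise → linear system) gives (x, y) ≈ (-40.4, 13.1).
Distances from that point to each station vs reported:
  P: calculated 150.8 vs reported 150.8 → residual 0.0 km
  Q: calculated 96.0 vs reported 96.0 → residual 0.0 km
  R: calculated 17.3 vs reported 17.3 → residual 0.0 km
  S: calculated 170.5 vs reported 196.9 → residual 26.4 km
P, Q, R are mutually consistent (residuals ≈ 0); S is off by 26.4 km.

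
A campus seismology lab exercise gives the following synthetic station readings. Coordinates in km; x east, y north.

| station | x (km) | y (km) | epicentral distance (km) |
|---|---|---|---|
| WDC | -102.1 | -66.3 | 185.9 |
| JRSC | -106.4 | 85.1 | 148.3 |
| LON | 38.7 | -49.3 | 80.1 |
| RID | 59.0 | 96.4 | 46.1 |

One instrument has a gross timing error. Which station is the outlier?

Solve using three stations at a time. Using WDC, JRSC, RID (subtract circle equations pairwise → linear system) gives (x, y) ≈ (38.8, 55.0).
Distances from that point to each station vs reported:
  WDC: calculated 185.9 vs reported 185.9 → residual 0.0 km
  JRSC: calculated 148.3 vs reported 148.3 → residual 0.0 km
  LON: calculated 104.3 vs reported 80.1 → residual 24.2 km
  RID: calculated 46.1 vs reported 46.1 → residual 0.0 km
WDC, JRSC, RID are mutually consistent (residuals ≈ 0); LON is off by 24.2 km.

LON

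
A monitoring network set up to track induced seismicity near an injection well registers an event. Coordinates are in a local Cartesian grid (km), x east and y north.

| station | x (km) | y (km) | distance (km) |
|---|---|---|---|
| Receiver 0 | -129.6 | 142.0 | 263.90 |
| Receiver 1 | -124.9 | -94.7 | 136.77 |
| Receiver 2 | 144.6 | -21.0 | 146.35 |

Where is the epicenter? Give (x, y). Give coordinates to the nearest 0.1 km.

Circle about each station: (x + 129.6)² + (y − 142.0)² = 263.90²; (x + 124.9)² + (y + 94.7)² = 136.77²; (x − 144.6)² + (y + 21.0)² = 146.35².
Subtracting pairs of circle equations eliminates x²+y² and gives linear equations (the radical axes):
9.4 x − 473.4 y = 38545.12
548.4 x − 326.0 y = 32614.89
Solving the 2×2 system: x ≈ 11.2, y ≈ -81.2 km.
Check against Receiver 0 (with the unrounded x, y): √((x + 129.6)²+(y − 142.0)²) = 263.90 ≈ 263.90 km. ✓

11.2 km east, -81.2 km north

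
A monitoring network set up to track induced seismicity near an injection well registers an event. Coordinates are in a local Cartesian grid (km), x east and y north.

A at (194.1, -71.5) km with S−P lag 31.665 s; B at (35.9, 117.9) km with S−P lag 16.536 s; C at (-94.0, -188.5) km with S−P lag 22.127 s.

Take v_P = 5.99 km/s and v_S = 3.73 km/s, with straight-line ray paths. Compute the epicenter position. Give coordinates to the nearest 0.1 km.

-102.0 km east, 30.1 km north

Distance from S−P lag: d = Δt · v_P v_S / (v_P − v_S) = Δt · (5.99·3.73)/(5.99−3.73) ≈ 9.8862·Δt.
So d_A = 313.04, d_B = 163.48, d_C = 218.75 km.
Circle about each station: (x − 194.1)² + (y + 71.5)² = 313.04²; (x − 35.9)² + (y − 117.9)² = 163.48²; (x + 94.0)² + (y + 188.5)² = 218.75².
Subtracting the A equation from the B and C equations removes the quadratic terms:
-316.4 x + 378.8 y = 43670.49
-576.2 x − 234.0 y = 51723.67
Solving the 2×2 system: x ≈ -102.0, y ≈ 30.1 km.
Check against A (with the unrounded x, y): √((x − 194.1)²+(y + 71.5)²) = 313.04 ≈ 313.04 km. ✓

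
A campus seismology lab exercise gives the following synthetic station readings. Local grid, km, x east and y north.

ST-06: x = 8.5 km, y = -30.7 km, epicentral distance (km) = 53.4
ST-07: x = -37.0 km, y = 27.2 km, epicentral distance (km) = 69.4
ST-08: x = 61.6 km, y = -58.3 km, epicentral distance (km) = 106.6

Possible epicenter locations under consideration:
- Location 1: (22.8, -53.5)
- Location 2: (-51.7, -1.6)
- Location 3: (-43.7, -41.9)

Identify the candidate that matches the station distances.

For each candidate, compare |candidate − station| to the reported distance:
Location 1: residuals ST-06 26.5, ST-07 31.0, ST-08 67.5 → max 67.5 km
Location 2: residuals ST-06 13.5, ST-07 37.1, ST-08 20.1 → max 37.1 km
Location 3: residuals ST-06 0.0, ST-07 0.0, ST-08 0.0 → max 0.0 km
Only Location 3 has all residuals ≈ 0.

Location 3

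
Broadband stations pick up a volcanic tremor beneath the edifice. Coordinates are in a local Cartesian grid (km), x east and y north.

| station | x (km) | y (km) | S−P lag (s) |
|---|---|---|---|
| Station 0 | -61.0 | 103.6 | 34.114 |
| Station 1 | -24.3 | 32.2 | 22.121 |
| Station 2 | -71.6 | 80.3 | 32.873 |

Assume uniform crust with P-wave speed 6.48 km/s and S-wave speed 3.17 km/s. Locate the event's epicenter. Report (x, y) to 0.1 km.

Distance from S−P lag: d = Δt · v_P v_S / (v_P − v_S) = Δt · (6.48·3.17)/(6.48−3.17) ≈ 6.2059·Δt.
So d_Station 0 = 211.71, d_Station 1 = 137.28, d_Station 2 = 204.01 km.
Circle about each station: (x + 61.0)² + (y − 103.6)² = 211.71²; (x + 24.3)² + (y − 32.2)² = 137.28²; (x + 71.6)² + (y − 80.3)² = 204.01².
Subtracting the Station 0 equation from the Station 1 and Station 2 equations removes the quadratic terms:
73.4 x − 142.8 y = 13148.70
-21.2 x − 46.6 y = 321.73
Solving the 2×2 system: x ≈ 87.9, y ≈ -46.9 km.

(87.9, -46.9)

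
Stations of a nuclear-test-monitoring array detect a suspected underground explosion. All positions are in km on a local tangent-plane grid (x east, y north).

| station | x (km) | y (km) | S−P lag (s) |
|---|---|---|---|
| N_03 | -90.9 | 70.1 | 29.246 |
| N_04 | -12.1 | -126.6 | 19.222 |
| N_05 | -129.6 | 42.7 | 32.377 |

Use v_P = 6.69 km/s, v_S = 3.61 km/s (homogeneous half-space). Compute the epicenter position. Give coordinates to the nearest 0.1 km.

x ≈ 110.7 km, y ≈ -39.2 km

Distance from S−P lag: d = Δt · v_P v_S / (v_P − v_S) = Δt · (6.69·3.61)/(6.69−3.61) ≈ 7.8412·Δt.
So d_N_03 = 229.32, d_N_04 = 150.72, d_N_05 = 253.87 km.
Circle about each station: (x + 90.9)² + (y − 70.1)² = 229.32²; (x + 12.1)² + (y + 126.6)² = 150.72²; (x + 129.6)² + (y − 42.7)² = 253.87².
Subtracting the N_03 equation from the N_04 and N_05 equations removes the quadratic terms:
157.6 x − 393.4 y = 32868.29
-77.4 x − 54.8 y = -6419.68
Solving the 2×2 system: x ≈ 110.7, y ≈ -39.2 km.
Check against N_03 (with the unrounded x, y): √((x + 90.9)²+(y − 70.1)²) = 229.32 ≈ 229.32 km. ✓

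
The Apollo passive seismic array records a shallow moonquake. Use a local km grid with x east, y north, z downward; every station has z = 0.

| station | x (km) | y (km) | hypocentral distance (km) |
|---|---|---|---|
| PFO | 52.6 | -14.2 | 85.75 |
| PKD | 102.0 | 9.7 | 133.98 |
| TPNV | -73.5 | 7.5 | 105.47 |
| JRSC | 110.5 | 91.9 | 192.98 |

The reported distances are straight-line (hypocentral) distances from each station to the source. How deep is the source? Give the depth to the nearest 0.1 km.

depth ≈ 49.3 km

Each station gives a sphere (x−x_i)² + (y−y_i)² + z² = d_i² (stations at z=0).
Subtracting the PFO sphere from PKD and TPNV: z² cancels, leaving linear equations in x and y:
98.8 x + 47.8 y = -3067.89
-252.2 x + 43.4 y = -1280.76
Solving: x ≈ -4.401, y ≈ -55.085 km (keep extra digits for the depth step; rounded: -4.4, -55.1).
Then from the PFO sphere: z² = 85.75² − (x − 52.6)² − (y + 14.2)² with x = -4.401, y = -55.085, so z ≈ 49.319 ≈ 49.3 km.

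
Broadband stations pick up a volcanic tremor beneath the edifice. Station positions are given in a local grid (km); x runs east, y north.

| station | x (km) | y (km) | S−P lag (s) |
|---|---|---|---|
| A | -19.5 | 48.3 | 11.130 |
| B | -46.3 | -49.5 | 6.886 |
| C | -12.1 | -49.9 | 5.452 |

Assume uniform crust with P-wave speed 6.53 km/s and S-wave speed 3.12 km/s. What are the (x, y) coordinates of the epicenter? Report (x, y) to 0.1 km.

(-19.6, -18.2)

Distance from S−P lag: d = Δt · v_P v_S / (v_P − v_S) = Δt · (6.53·3.12)/(6.53−3.12) ≈ 5.9747·Δt.
So d_A = 66.50, d_B = 41.14, d_C = 32.57 km.
Circle about each station: (x + 19.5)² + (y − 48.3)² = 66.50²; (x + 46.3)² + (y + 49.5)² = 41.14²; (x + 12.1)² + (y + 49.9)² = 32.57².
Subtracting pairs of circle equations eliminates x²+y² and gives linear equations (the radical axes):
-53.6 x − 195.6 y = 4610.55
14.8 x − 196.4 y = 3284.73
Solving the 2×2 system: x ≈ -19.6, y ≈ -18.2 km.
Check against A (with the unrounded x, y): √((x + 19.5)²+(y − 48.3)²) = 66.50 ≈ 66.50 km. ✓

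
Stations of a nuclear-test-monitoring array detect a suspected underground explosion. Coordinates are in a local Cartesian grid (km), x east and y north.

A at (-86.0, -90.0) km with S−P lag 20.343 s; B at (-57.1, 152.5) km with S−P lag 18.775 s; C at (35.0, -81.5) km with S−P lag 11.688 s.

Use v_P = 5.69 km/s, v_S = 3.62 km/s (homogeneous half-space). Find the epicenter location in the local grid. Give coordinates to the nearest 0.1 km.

(80.1, 25.7)

Distance from S−P lag: d = Δt · v_P v_S / (v_P − v_S) = Δt · (5.69·3.62)/(5.69−3.62) ≈ 9.9506·Δt.
So d_A = 202.43, d_B = 186.82, d_C = 116.30 km.
Circle about each station: (x + 86.0)² + (y + 90.0)² = 202.43²; (x + 57.1)² + (y − 152.5)² = 186.82²; (x − 35.0)² + (y + 81.5)² = 116.30².
Subtracting pairs of circle equations eliminates x²+y² and gives linear equations (the radical axes):
57.8 x + 485.0 y = 17096.85
242.0 x + 17.0 y = 19823.46
Solving the 2×2 system: x ≈ 80.1, y ≈ 25.7 km.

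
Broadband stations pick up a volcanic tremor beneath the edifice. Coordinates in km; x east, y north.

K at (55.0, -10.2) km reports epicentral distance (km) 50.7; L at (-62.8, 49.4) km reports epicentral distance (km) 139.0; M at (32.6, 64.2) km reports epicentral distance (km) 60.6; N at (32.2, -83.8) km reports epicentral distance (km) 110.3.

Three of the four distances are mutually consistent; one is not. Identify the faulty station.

Solve using three stations at a time. Using L, M, N (subtract circle equations pairwise → linear system) gives (x, y) ≈ (72.8, 18.8).
Distances from that point to each station vs reported:
  K: calculated 34.0 vs reported 50.7 → residual 16.7 km
  L: calculated 139.0 vs reported 139.0 → residual 0.0 km
  M: calculated 60.7 vs reported 60.6 → residual 0.1 km
  N: calculated 110.3 vs reported 110.3 → residual 0.0 km
L, M, N are mutually consistent (residuals ≈ 0); K is off by 16.7 km.

K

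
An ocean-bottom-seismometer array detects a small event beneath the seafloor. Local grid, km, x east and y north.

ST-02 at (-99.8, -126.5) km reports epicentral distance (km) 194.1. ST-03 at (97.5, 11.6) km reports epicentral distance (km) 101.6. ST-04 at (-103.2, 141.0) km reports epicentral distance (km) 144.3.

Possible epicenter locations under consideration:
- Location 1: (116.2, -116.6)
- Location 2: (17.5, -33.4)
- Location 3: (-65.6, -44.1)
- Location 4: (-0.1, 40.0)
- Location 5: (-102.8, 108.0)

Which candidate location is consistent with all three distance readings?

Location 4

For each candidate, compare |candidate − station| to the reported distance:
Location 1: residuals ST-02 22.1, ST-03 28.0, ST-04 194.1 → max 194.1 km
Location 2: residuals ST-02 44.3, ST-03 9.8, ST-04 67.8 → max 67.8 km
Location 3: residuals ST-02 104.9, ST-03 70.7, ST-04 44.6 → max 104.9 km
Location 4: residuals ST-02 0.0, ST-03 0.0, ST-04 0.0 → max 0.0 km
Location 5: residuals ST-02 40.4, ST-03 120.7, ST-04 111.3 → max 120.7 km
Only Location 4 has all residuals ≈ 0.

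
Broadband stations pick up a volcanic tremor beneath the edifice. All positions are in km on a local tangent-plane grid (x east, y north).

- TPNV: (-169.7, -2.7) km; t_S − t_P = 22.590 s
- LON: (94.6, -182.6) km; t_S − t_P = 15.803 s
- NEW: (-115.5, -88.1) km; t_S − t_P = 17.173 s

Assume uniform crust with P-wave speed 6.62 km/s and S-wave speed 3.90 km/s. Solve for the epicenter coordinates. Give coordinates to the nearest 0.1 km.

41.0 km east, -42.5 km north

Distance from S−P lag: d = Δt · v_P v_S / (v_P − v_S) = Δt · (6.62·3.90)/(6.62−3.90) ≈ 9.4919·Δt.
So d_TPNV = 214.42, d_LON = 150.00, d_NEW = 163.00 km.
Circle about each station: (x + 169.7)² + (y + 2.7)² = 214.42²; (x − 94.6)² + (y + 182.6)² = 150.00²; (x + 115.5)² + (y + 88.1)² = 163.00².
Subtracting pairs of circle equations eliminates x²+y² and gives linear equations (the radical axes):
528.6 x − 359.8 y = 36962.48
108.4 x − 170.8 y = 11703.42
Solving the 2×2 system: x ≈ 41.0, y ≈ -42.5 km.
Check against TPNV (with the unrounded x, y): √((x + 169.7)²+(y + 2.7)²) = 214.42 ≈ 214.42 km. ✓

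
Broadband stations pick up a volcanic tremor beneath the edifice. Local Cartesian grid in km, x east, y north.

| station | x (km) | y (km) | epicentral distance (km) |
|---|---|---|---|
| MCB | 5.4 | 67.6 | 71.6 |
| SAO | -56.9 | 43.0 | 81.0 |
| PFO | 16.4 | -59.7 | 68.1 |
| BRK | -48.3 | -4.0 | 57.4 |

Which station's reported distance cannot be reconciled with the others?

PFO

Solve using three stations at a time. Using MCB, SAO, BRK (subtract circle equations pairwise → linear system) gives (x, y) ≈ (9.2, -3.9).
Distances from that point to each station vs reported:
  MCB: calculated 71.6 vs reported 71.6 → residual 0.0 km
  SAO: calculated 81.0 vs reported 81.0 → residual 0.0 km
  PFO: calculated 56.2 vs reported 68.1 → residual 11.9 km
  BRK: calculated 57.5 vs reported 57.4 → residual 0.1 km
MCB, SAO, BRK are mutually consistent (residuals ≈ 0); PFO is off by 11.9 km.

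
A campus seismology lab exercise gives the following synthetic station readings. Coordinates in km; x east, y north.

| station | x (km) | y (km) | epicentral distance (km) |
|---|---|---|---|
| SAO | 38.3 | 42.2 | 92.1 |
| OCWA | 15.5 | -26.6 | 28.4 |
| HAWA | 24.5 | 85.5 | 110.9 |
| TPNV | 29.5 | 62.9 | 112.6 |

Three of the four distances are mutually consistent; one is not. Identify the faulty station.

HAWA

Solve using three stations at a time. Using SAO, OCWA, TPNV (subtract circle equations pairwise → linear system) gives (x, y) ≈ (31.9, -49.6).
Distances from that point to each station vs reported:
  SAO: calculated 92.1 vs reported 92.1 → residual 0.0 km
  OCWA: calculated 28.3 vs reported 28.4 → residual 0.1 km
  HAWA: calculated 135.4 vs reported 110.9 → residual 24.5 km
  TPNV: calculated 112.6 vs reported 112.6 → residual 0.0 km
SAO, OCWA, TPNV are mutually consistent (residuals ≈ 0); HAWA is off by 24.5 km.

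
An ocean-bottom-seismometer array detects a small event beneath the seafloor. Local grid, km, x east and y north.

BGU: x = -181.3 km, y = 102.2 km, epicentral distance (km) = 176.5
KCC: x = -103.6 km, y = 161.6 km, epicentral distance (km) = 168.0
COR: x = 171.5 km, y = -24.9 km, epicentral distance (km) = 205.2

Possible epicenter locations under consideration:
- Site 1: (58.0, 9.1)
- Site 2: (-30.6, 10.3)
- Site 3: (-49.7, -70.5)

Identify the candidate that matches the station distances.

Site 2

For each candidate, compare |candidate − station| to the reported distance:
Site 1: residuals BGU 80.3, KCC 54.2, COR 86.7 → max 86.7 km
Site 2: residuals BGU 0.0, KCC 0.0, COR 0.1 → max 0.1 km
Site 3: residuals BGU 40.6, KCC 70.3, COR 20.7 → max 70.3 km
Only Site 2 has all residuals ≈ 0.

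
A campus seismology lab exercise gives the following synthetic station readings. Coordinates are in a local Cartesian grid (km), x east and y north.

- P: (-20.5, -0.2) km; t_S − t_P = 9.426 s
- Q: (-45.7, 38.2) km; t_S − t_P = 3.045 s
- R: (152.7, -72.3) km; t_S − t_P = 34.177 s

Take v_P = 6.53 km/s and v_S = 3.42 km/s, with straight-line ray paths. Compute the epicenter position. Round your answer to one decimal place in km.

-55.4 km east, 57.8 km north

Distance from S−P lag: d = Δt · v_P v_S / (v_P − v_S) = Δt · (6.53·3.42)/(6.53−3.42) ≈ 7.1809·Δt.
So d_P = 67.69, d_Q = 21.87, d_R = 245.42 km.
Circle about each station: (x + 20.5)² + (y + 0.2)² = 67.69²; (x + 45.7)² + (y − 38.2)² = 21.87²; (x − 152.7)² + (y + 72.3)² = 245.42².
Subtracting pairs of circle equations eliminates x²+y² and gives linear equations (the radical axes):
-50.4 x + 76.8 y = 7231.08
346.4 x − 144.2 y = -27524.75
Solving the 2×2 system: x ≈ -55.4, y ≈ 57.8 km.
Check against P (with the unrounded x, y): √((x + 20.5)²+(y + 0.2)²) = 67.69 ≈ 67.69 km. ✓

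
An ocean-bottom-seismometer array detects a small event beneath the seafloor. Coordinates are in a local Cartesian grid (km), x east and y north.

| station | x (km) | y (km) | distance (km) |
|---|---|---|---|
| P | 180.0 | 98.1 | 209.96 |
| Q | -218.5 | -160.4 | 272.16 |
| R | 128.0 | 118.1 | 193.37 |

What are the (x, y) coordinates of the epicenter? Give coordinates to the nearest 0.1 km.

(29.5, -48.3)

Circle about each station: (x − 180.0)² + (y − 98.1)² = 209.96²; (x + 218.5)² + (y + 160.4)² = 272.16²; (x − 128.0)² + (y − 118.1)² = 193.37².
Subtracting the P equation from the Q and R equations removes the quadratic terms:
-797.0 x − 517.0 y = 1458.94
-104.0 x + 40.0 y = -5000.76
Solving the 2×2 system: x ≈ 29.5, y ≈ -48.3 km.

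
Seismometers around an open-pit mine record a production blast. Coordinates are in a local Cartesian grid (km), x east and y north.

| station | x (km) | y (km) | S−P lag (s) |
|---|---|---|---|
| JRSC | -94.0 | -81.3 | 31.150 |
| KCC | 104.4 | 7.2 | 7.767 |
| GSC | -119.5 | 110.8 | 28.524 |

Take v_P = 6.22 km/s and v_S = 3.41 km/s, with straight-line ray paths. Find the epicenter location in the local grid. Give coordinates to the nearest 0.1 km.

x ≈ 90.7 km, y ≈ 64.2 km

Distance from S−P lag: d = Δt · v_P v_S / (v_P − v_S) = Δt · (6.22·3.41)/(6.22−3.41) ≈ 7.5481·Δt.
So d_JRSC = 235.12, d_KCC = 58.63, d_GSC = 215.30 km.
Circle about each station: (x + 94.0)² + (y + 81.3)² = 235.12²; (x − 104.4)² + (y − 7.2)² = 58.63²; (x + 119.5)² + (y − 110.8)² = 215.30².
Subtracting the JRSC equation from the KCC and GSC equations removes the quadratic terms:
396.8 x + 177.0 y = 47349.45
-51.0 x + 384.2 y = 20038.52
Solving the 2×2 system: x ≈ 90.7, y ≈ 64.2 km.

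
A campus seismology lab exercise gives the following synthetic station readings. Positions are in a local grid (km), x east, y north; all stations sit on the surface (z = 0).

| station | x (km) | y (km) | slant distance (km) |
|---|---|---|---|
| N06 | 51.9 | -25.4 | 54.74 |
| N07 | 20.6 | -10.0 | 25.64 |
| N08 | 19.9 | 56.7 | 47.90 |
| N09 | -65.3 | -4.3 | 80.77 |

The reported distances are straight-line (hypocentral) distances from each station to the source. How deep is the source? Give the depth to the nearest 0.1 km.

depth ≈ 12.6 km

Each station gives a sphere (x−x_i)² + (y−y_i)² + z² = d_i² (stations at z=0).
Subtracting the N06 sphere from N07 and N08: z² cancels, leaving linear equations in x and y:
-62.6 x + 30.8 y = -475.35
-64.0 x + 164.2 y = 974.19
Solving: x ≈ 13.007, y ≈ 11.003 km (keep extra digits for the depth step; rounded: 13.0, 11.0).
Then from the N06 sphere: z² = 54.74² − (x − 51.9)² − (y + 25.4)² with x = 13.007, y = 11.003, so z ≈ 12.595 ≈ 12.6 km.
Check against N09 (with the unrounded solution): distance 80.78 ≈ 80.77 km. ✓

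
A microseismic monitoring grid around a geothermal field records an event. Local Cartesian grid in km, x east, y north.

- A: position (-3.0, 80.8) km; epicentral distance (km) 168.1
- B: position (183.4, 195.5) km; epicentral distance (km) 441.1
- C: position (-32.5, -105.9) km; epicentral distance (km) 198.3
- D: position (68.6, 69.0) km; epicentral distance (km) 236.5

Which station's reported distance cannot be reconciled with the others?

B

Solve using three stations at a time. Using A, C, D (subtract circle equations pairwise → linear system) gives (x, y) ≈ (-166.1, 40.5).
Distances from that point to each station vs reported:
  A: calculated 168.0 vs reported 168.1 → residual 0.1 km
  B: calculated 382.3 vs reported 441.1 → residual 58.8 km
  C: calculated 198.2 vs reported 198.3 → residual 0.1 km
  D: calculated 236.4 vs reported 236.5 → residual 0.1 km
A, C, D are mutually consistent (residuals ≈ 0); B is off by 58.8 km.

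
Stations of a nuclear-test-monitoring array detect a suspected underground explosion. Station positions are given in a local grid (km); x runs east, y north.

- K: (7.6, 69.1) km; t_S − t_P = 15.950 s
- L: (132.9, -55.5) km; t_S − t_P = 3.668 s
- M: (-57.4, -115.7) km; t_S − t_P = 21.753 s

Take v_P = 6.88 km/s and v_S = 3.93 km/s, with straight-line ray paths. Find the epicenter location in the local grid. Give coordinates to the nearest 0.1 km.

119.9 km east, -24.5 km north

Distance from S−P lag: d = Δt · v_P v_S / (v_P − v_S) = Δt · (6.88·3.93)/(6.88−3.93) ≈ 9.1656·Δt.
So d_K = 146.19, d_L = 33.62, d_M = 199.38 km.
Circle about each station: (x − 7.6)² + (y − 69.1)² = 146.19²; (x − 132.9)² + (y + 55.5)² = 33.62²; (x + 57.4)² + (y + 115.7)² = 199.38².
Subtracting the K equation from the L and M equations removes the quadratic terms:
250.6 x − 249.2 y = 36151.30
-130.0 x − 369.6 y = -6532.19
Solving the 2×2 system: x ≈ 119.9, y ≈ -24.5 km.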